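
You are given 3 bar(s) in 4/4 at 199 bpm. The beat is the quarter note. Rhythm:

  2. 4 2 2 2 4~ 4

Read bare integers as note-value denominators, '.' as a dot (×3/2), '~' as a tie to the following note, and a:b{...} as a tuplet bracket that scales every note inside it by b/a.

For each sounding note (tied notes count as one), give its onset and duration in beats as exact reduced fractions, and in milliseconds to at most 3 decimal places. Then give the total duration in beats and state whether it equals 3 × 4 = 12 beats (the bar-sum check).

1) 0.0ms=0b +904.523ms=3b
2) 904.523ms=3b +301.508ms=1b
3) 1206.03ms=4b +603.015ms=2b
4) 1809.045ms=6b +603.015ms=2b
5) 2412.06ms=8b +603.015ms=2b
6) 3015.075ms=10b +603.015ms=2b
Σ=12b of 12 (199bpm 4/4) — PASS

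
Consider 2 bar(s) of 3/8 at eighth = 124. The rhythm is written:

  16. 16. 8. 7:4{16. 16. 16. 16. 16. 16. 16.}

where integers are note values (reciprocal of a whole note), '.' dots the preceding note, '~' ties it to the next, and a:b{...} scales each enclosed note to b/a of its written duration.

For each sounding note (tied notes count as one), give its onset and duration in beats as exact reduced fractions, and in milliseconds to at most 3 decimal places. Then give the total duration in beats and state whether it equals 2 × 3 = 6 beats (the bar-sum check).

1) 0.0ms=0b +362.903ms=3/4b
2) 362.903ms=3/4b +362.903ms=3/4b
3) 725.806ms=3/2b +725.806ms=3/2b
4) 1451.613ms=3b +207.373ms=3/7b
5) 1658.986ms=24/7b +207.373ms=3/7b
6) 1866.359ms=27/7b +207.373ms=3/7b
7) 2073.733ms=30/7b +207.373ms=3/7b
8) 2281.106ms=33/7b +207.373ms=3/7b
9) 2488.479ms=36/7b +207.373ms=3/7b
10) 2695.853ms=39/7b +207.373ms=3/7b
Σ=6b of 6 (124bpm 3/8) — PASS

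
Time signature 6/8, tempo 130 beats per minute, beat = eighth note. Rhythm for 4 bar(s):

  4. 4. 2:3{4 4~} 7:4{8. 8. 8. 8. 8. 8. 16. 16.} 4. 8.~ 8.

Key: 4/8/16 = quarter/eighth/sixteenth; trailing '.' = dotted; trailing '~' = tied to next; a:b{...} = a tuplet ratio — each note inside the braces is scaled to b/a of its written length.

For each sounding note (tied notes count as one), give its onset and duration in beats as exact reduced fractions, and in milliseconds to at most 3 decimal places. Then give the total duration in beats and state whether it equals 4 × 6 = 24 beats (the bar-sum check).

1) 0.0ms=0b +1384.615ms=3b
2) 1384.615ms=3b +1384.615ms=3b
3) 2769.231ms=6b +1384.615ms=3b
4) 4153.846ms=9b +1780.22ms=27/7b
5) 5934.066ms=90/7b +395.604ms=6/7b
6) 6329.67ms=96/7b +395.604ms=6/7b
7) 6725.275ms=102/7b +395.604ms=6/7b
8) 7120.879ms=108/7b +395.604ms=6/7b
9) 7516.484ms=114/7b +395.604ms=6/7b
10) 7912.088ms=120/7b +197.802ms=3/7b
11) 8109.89ms=123/7b +197.802ms=3/7b
12) 8307.692ms=18b +1384.615ms=3b
13) 9692.308ms=21b +1384.615ms=3b
Σ=24b of 24 (130bpm 6/8) — PASS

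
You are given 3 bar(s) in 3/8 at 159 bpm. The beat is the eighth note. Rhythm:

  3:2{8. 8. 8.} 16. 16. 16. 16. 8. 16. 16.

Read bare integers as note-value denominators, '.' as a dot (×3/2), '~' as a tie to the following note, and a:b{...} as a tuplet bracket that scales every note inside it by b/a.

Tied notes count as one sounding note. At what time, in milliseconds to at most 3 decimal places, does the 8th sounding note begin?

1. 0.0ms @ 0 + 377.358ms (1)
2. 377.358ms @ 1 + 377.358ms (1)
3. 754.717ms @ 2 + 377.358ms (1)
4. 1132.075ms @ 3 + 283.019ms (3/4)
5. 1415.094ms @ 15/4 + 283.019ms (3/4)
6. 1698.113ms @ 9/2 + 283.019ms (3/4)
7. 1981.132ms @ 21/4 + 283.019ms (3/4)
8. 2264.151ms @ 6 + 566.038ms (3/2)
9. 2830.189ms @ 15/2 + 283.019ms (3/4)
10. 3113.208ms @ 33/4 + 283.019ms (3/4)

note 8 onset = 6b = 2264.151ms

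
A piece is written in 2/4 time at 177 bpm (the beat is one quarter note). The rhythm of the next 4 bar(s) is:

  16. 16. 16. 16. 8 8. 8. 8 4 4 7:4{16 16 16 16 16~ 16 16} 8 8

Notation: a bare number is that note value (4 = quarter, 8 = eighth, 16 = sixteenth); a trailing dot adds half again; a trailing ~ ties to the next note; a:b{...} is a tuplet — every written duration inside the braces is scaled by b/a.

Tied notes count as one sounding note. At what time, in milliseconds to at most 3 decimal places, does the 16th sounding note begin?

1. 0.0ms @ 0 + 127.119ms (3/8)
2. 127.119ms @ 3/8 + 127.119ms (3/8)
3. 254.237ms @ 3/4 + 127.119ms (3/8)
4. 381.356ms @ 9/8 + 127.119ms (3/8)
5. 508.475ms @ 3/2 + 169.492ms (1/2)
6. 677.966ms @ 2 + 254.237ms (3/4)
7. 932.203ms @ 11/4 + 254.237ms (3/4)
8. 1186.441ms @ 7/2 + 169.492ms (1/2)
9. 1355.932ms @ 4 + 338.983ms (1)
10. 1694.915ms @ 5 + 338.983ms (1)
11. 2033.898ms @ 6 + 48.426ms (1/7)
12. 2082.324ms @ 43/7 + 48.426ms (1/7)
13. 2130.751ms @ 44/7 + 48.426ms (1/7)
14. 2179.177ms @ 45/7 + 48.426ms (1/7)
15. 2227.603ms @ 46/7 + 96.852ms (2/7)
16. 2324.455ms @ 48/7 + 48.426ms (1/7)
17. 2372.881ms @ 7 + 169.492ms (1/2)
18. 2542.373ms @ 15/2 + 169.492ms (1/2)

note 16 onset = 48/7b = 2324.455ms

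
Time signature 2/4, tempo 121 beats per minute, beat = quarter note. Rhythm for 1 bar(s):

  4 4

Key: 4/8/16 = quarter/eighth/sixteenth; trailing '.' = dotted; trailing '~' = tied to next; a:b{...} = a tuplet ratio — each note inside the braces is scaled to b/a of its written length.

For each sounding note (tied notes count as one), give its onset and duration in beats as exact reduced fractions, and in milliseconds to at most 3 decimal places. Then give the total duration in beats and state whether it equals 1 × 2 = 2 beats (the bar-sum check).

1) 0.0ms=0b +495.868ms=1b
2) 495.868ms=1b +495.868ms=1b
Σ=2b of 2 (121bpm 2/4) — PASS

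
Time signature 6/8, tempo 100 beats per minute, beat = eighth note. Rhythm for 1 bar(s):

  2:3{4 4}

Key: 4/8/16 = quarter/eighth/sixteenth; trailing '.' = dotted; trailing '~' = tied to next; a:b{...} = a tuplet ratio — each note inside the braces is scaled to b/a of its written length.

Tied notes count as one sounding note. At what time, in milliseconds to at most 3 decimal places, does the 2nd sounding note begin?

note 2 onset = 3b = 1800.0ms

1. 0.0ms @ 0 + 1800.0ms (3)
2. 1800.0ms @ 3 + 1800.0ms (3)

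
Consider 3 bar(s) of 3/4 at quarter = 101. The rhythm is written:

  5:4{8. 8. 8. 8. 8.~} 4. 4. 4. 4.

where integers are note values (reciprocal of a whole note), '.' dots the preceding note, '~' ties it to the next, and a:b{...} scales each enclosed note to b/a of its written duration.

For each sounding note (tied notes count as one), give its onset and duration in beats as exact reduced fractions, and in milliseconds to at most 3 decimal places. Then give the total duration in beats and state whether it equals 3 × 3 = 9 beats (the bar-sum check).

1) 0.0ms=0b +356.436ms=3/5b
2) 356.436ms=3/5b +356.436ms=3/5b
3) 712.871ms=6/5b +356.436ms=3/5b
4) 1069.307ms=9/5b +356.436ms=3/5b
5) 1425.743ms=12/5b +1247.525ms=21/10b
6) 2673.267ms=9/2b +891.089ms=3/2b
7) 3564.356ms=6b +891.089ms=3/2b
8) 4455.446ms=15/2b +891.089ms=3/2b
Σ=9b of 9 (101bpm 3/4) — PASS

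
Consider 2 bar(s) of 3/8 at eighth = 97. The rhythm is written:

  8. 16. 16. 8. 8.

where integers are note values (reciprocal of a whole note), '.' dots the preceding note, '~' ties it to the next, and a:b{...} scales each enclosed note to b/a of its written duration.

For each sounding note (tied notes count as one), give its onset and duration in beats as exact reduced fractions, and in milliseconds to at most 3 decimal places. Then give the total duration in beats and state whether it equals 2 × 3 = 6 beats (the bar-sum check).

1) 0.0ms=0b +927.835ms=3/2b
2) 927.835ms=3/2b +463.918ms=3/4b
3) 1391.753ms=9/4b +463.918ms=3/4b
4) 1855.67ms=3b +927.835ms=3/2b
5) 2783.505ms=9/2b +927.835ms=3/2b
Σ=6b of 6 (97bpm 3/8) — PASS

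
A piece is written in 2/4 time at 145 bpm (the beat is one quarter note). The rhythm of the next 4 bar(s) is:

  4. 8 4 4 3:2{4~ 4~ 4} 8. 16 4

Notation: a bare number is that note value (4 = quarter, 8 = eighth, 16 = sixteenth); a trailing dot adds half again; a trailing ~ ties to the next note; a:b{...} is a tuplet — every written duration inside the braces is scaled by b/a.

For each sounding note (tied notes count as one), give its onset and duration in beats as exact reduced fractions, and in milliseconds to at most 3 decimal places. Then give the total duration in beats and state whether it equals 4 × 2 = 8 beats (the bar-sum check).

1) 0.0ms=0b +620.69ms=3/2b
2) 620.69ms=3/2b +206.897ms=1/2b
3) 827.586ms=2b +413.793ms=1b
4) 1241.379ms=3b +413.793ms=1b
5) 1655.172ms=4b +827.586ms=2b
6) 2482.759ms=6b +310.345ms=3/4b
7) 2793.103ms=27/4b +103.448ms=1/4b
8) 2896.552ms=7b +413.793ms=1b
Σ=8b of 8 (145bpm 2/4) — PASS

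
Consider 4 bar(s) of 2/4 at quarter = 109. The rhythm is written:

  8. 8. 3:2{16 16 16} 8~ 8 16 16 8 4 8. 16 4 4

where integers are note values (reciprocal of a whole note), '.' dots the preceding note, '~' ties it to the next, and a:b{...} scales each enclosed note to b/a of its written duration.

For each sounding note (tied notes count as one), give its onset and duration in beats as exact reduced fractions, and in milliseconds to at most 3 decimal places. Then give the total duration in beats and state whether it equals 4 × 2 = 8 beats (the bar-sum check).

1) 0.0ms=0b +412.844ms=3/4b
2) 412.844ms=3/4b +412.844ms=3/4b
3) 825.688ms=3/2b +91.743ms=1/6b
4) 917.431ms=5/3b +91.743ms=1/6b
5) 1009.174ms=11/6b +91.743ms=1/6b
6) 1100.917ms=2b +550.459ms=1b
7) 1651.376ms=3b +137.615ms=1/4b
8) 1788.991ms=13/4b +137.615ms=1/4b
9) 1926.606ms=7/2b +275.229ms=1/2b
10) 2201.835ms=4b +550.459ms=1b
11) 2752.294ms=5b +412.844ms=3/4b
12) 3165.138ms=23/4b +137.615ms=1/4b
13) 3302.752ms=6b +550.459ms=1b
14) 3853.211ms=7b +550.459ms=1b
Σ=8b of 8 (109bpm 2/4) — PASS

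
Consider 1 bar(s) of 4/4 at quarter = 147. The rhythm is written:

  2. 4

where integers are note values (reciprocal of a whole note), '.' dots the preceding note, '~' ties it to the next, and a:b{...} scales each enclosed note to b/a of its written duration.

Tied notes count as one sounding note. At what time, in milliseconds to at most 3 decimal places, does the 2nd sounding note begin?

1. 0.0ms @ 0 + 1224.49ms (3)
2. 1224.49ms @ 3 + 408.163ms (1)

note 2 onset = 3b = 1224.49ms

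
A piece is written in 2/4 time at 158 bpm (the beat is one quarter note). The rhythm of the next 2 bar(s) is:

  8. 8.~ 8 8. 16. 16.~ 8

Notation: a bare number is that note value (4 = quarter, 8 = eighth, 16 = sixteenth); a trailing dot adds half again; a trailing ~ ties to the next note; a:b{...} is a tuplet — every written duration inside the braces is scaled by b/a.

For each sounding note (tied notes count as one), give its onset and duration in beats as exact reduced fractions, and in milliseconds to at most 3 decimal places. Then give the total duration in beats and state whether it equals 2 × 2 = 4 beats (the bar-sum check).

1) 0.0ms=0b +284.81ms=3/4b
2) 284.81ms=3/4b +474.684ms=5/4b
3) 759.494ms=2b +284.81ms=3/4b
4) 1044.304ms=11/4b +142.405ms=3/8b
5) 1186.709ms=25/8b +332.278ms=7/8b
Σ=4b of 4 (158bpm 2/4) — PASS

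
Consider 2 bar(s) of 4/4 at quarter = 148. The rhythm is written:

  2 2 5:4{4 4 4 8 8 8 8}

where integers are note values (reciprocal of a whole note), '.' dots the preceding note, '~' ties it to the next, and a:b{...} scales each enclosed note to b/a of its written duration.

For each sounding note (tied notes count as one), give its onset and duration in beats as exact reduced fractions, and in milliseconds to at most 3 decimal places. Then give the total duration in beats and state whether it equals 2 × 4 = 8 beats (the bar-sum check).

1) 0.0ms=0b +810.811ms=2b
2) 810.811ms=2b +810.811ms=2b
3) 1621.622ms=4b +324.324ms=4/5b
4) 1945.946ms=24/5b +324.324ms=4/5b
5) 2270.27ms=28/5b +324.324ms=4/5b
6) 2594.595ms=32/5b +162.162ms=2/5b
7) 2756.757ms=34/5b +162.162ms=2/5b
8) 2918.919ms=36/5b +162.162ms=2/5b
9) 3081.081ms=38/5b +162.162ms=2/5b
Σ=8b of 8 (148bpm 4/4) — PASS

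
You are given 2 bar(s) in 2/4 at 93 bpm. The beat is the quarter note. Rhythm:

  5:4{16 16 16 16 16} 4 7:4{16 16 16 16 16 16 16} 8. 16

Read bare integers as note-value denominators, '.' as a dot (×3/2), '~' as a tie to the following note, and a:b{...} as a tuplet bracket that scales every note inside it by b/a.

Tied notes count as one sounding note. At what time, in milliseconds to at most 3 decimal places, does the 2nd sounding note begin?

note 2 onset = 1/5b = 129.032ms

1. 0.0ms @ 0 + 129.032ms (1/5)
2. 129.032ms @ 1/5 + 129.032ms (1/5)
3. 258.065ms @ 2/5 + 129.032ms (1/5)
4. 387.097ms @ 3/5 + 129.032ms (1/5)
5. 516.129ms @ 4/5 + 129.032ms (1/5)
6. 645.161ms @ 1 + 645.161ms (1)
7. 1290.323ms @ 2 + 92.166ms (1/7)
8. 1382.488ms @ 15/7 + 92.166ms (1/7)
9. 1474.654ms @ 16/7 + 92.166ms (1/7)
10. 1566.82ms @ 17/7 + 92.166ms (1/7)
11. 1658.986ms @ 18/7 + 92.166ms (1/7)
12. 1751.152ms @ 19/7 + 92.166ms (1/7)
13. 1843.318ms @ 20/7 + 92.166ms (1/7)
14. 1935.484ms @ 3 + 483.871ms (3/4)
15. 2419.355ms @ 15/4 + 161.29ms (1/4)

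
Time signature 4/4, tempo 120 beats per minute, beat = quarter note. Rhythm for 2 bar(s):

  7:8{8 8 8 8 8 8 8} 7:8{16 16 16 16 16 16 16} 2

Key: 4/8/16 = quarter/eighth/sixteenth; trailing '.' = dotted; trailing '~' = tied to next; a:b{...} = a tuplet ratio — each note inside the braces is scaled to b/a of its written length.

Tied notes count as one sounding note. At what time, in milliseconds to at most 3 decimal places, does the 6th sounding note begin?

note 6 onset = 20/7b = 1428.571ms

1. 0.0ms @ 0 + 285.714ms (4/7)
2. 285.714ms @ 4/7 + 285.714ms (4/7)
3. 571.429ms @ 8/7 + 285.714ms (4/7)
4. 857.143ms @ 12/7 + 285.714ms (4/7)
5. 1142.857ms @ 16/7 + 285.714ms (4/7)
6. 1428.571ms @ 20/7 + 285.714ms (4/7)
7. 1714.286ms @ 24/7 + 285.714ms (4/7)
8. 2000.0ms @ 4 + 142.857ms (2/7)
9. 2142.857ms @ 30/7 + 142.857ms (2/7)
10. 2285.714ms @ 32/7 + 142.857ms (2/7)
11. 2428.571ms @ 34/7 + 142.857ms (2/7)
12. 2571.429ms @ 36/7 + 142.857ms (2/7)
13. 2714.286ms @ 38/7 + 142.857ms (2/7)
14. 2857.143ms @ 40/7 + 142.857ms (2/7)
15. 3000.0ms @ 6 + 1000.0ms (2)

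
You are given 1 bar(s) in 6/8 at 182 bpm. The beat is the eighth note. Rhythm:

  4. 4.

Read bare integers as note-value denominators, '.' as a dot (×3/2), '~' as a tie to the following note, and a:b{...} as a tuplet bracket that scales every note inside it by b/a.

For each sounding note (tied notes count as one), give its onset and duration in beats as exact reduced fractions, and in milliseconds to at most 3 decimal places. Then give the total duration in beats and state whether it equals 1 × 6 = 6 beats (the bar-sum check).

1) 0.0ms=0b +989.011ms=3b
2) 989.011ms=3b +989.011ms=3b
Σ=6b of 6 (182bpm 6/8) — PASS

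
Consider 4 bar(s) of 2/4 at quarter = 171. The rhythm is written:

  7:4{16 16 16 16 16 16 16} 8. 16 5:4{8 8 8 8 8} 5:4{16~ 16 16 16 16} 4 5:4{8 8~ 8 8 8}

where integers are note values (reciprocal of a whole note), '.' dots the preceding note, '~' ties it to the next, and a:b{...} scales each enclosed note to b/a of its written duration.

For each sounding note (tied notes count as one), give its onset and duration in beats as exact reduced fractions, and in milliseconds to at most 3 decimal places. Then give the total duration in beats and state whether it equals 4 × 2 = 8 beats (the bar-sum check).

1) 0.0ms=0b +50.125ms=1/7b
2) 50.125ms=1/7b +50.125ms=1/7b
3) 100.251ms=2/7b +50.125ms=1/7b
4) 150.376ms=3/7b +50.125ms=1/7b
5) 200.501ms=4/7b +50.125ms=1/7b
6) 250.627ms=5/7b +50.125ms=1/7b
7) 300.752ms=6/7b +50.125ms=1/7b
8) 350.877ms=1b +263.158ms=3/4b
9) 614.035ms=7/4b +87.719ms=1/4b
10) 701.754ms=2b +140.351ms=2/5b
11) 842.105ms=12/5b +140.351ms=2/5b
12) 982.456ms=14/5b +140.351ms=2/5b
13) 1122.807ms=16/5b +140.351ms=2/5b
14) 1263.158ms=18/5b +140.351ms=2/5b
15) 1403.509ms=4b +140.351ms=2/5b
16) 1543.86ms=22/5b +70.175ms=1/5b
17) 1614.035ms=23/5b +70.175ms=1/5b
18) 1684.211ms=24/5b +70.175ms=1/5b
19) 1754.386ms=5b +350.877ms=1b
20) 2105.263ms=6b +140.351ms=2/5b
21) 2245.614ms=32/5b +280.702ms=4/5b
22) 2526.316ms=36/5b +140.351ms=2/5b
23) 2666.667ms=38/5b +140.351ms=2/5b
Σ=8b of 8 (171bpm 2/4) — PASS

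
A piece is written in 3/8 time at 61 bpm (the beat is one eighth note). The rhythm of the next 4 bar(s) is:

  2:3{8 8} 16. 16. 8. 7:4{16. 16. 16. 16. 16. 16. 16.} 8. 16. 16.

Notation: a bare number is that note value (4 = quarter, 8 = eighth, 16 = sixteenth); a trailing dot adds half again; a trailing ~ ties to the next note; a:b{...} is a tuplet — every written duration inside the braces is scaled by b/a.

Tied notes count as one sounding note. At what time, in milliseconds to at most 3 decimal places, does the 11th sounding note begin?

1. 0.0ms @ 0 + 1475.41ms (3/2)
2. 1475.41ms @ 3/2 + 1475.41ms (3/2)
3. 2950.82ms @ 3 + 737.705ms (3/4)
4. 3688.525ms @ 15/4 + 737.705ms (3/4)
5. 4426.23ms @ 9/2 + 1475.41ms (3/2)
6. 5901.639ms @ 6 + 421.546ms (3/7)
7. 6323.185ms @ 45/7 + 421.546ms (3/7)
8. 6744.731ms @ 48/7 + 421.546ms (3/7)
9. 7166.276ms @ 51/7 + 421.546ms (3/7)
10. 7587.822ms @ 54/7 + 421.546ms (3/7)
11. 8009.368ms @ 57/7 + 421.546ms (3/7)
12. 8430.913ms @ 60/7 + 421.546ms (3/7)
13. 8852.459ms @ 9 + 1475.41ms (3/2)
14. 10327.869ms @ 21/2 + 737.705ms (3/4)
15. 11065.574ms @ 45/4 + 737.705ms (3/4)

note 11 onset = 57/7b = 8009.368ms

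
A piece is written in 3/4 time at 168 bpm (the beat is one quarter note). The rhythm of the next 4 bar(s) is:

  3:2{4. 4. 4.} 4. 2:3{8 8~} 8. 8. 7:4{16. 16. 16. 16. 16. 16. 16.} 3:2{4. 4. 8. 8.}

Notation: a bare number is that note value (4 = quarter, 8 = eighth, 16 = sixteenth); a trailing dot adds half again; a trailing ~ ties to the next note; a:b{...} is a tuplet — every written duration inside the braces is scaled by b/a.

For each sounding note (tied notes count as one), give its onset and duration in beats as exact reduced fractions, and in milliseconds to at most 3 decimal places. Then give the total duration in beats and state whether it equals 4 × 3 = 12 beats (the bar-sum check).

1) 0.0ms=0b +357.143ms=1b
2) 357.143ms=1b +357.143ms=1b
3) 714.286ms=2b +357.143ms=1b
4) 1071.429ms=3b +535.714ms=3/2b
5) 1607.143ms=9/2b +267.857ms=3/4b
6) 1875.0ms=21/4b +535.714ms=3/2b
7) 2410.714ms=27/4b +267.857ms=3/4b
8) 2678.571ms=15/2b +76.531ms=3/14b
9) 2755.102ms=54/7b +76.531ms=3/14b
10) 2831.633ms=111/14b +76.531ms=3/14b
11) 2908.163ms=57/7b +76.531ms=3/14b
12) 2984.694ms=117/14b +76.531ms=3/14b
13) 3061.224ms=60/7b +76.531ms=3/14b
14) 3137.755ms=123/14b +76.531ms=3/14b
15) 3214.286ms=9b +357.143ms=1b
16) 3571.429ms=10b +357.143ms=1b
17) 3928.571ms=11b +178.571ms=1/2b
18) 4107.143ms=23/2b +178.571ms=1/2b
Σ=12b of 12 (168bpm 3/4) — PASS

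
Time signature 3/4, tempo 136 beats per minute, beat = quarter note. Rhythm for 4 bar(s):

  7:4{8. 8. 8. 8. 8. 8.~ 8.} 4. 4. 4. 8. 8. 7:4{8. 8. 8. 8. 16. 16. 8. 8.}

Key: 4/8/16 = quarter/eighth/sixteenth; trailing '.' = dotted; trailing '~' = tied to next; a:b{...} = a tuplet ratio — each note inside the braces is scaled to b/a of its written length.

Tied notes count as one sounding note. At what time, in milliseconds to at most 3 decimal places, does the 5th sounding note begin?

note 5 onset = 12/7b = 756.303ms

1. 0.0ms @ 0 + 189.076ms (3/7)
2. 189.076ms @ 3/7 + 189.076ms (3/7)
3. 378.151ms @ 6/7 + 189.076ms (3/7)
4. 567.227ms @ 9/7 + 189.076ms (3/7)
5. 756.303ms @ 12/7 + 189.076ms (3/7)
6. 945.378ms @ 15/7 + 378.151ms (6/7)
7. 1323.529ms @ 3 + 661.765ms (3/2)
8. 1985.294ms @ 9/2 + 661.765ms (3/2)
9. 2647.059ms @ 6 + 661.765ms (3/2)
10. 3308.824ms @ 15/2 + 330.882ms (3/4)
11. 3639.706ms @ 33/4 + 330.882ms (3/4)
12. 3970.588ms @ 9 + 189.076ms (3/7)
13. 4159.664ms @ 66/7 + 189.076ms (3/7)
14. 4348.739ms @ 69/7 + 189.076ms (3/7)
15. 4537.815ms @ 72/7 + 189.076ms (3/7)
16. 4726.891ms @ 75/7 + 94.538ms (3/14)
17. 4821.429ms @ 153/14 + 94.538ms (3/14)
18. 4915.966ms @ 78/7 + 189.076ms (3/7)
19. 5105.042ms @ 81/7 + 189.076ms (3/7)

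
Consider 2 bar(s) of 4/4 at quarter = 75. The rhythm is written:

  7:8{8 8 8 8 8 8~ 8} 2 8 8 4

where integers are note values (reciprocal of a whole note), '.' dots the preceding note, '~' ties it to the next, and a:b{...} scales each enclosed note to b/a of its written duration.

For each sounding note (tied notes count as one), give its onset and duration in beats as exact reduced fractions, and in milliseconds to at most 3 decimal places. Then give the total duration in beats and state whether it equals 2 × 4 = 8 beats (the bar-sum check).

1) 0.0ms=0b +457.143ms=4/7b
2) 457.143ms=4/7b +457.143ms=4/7b
3) 914.286ms=8/7b +457.143ms=4/7b
4) 1371.429ms=12/7b +457.143ms=4/7b
5) 1828.571ms=16/7b +457.143ms=4/7b
6) 2285.714ms=20/7b +914.286ms=8/7b
7) 3200.0ms=4b +1600.0ms=2b
8) 4800.0ms=6b +400.0ms=1/2b
9) 5200.0ms=13/2b +400.0ms=1/2b
10) 5600.0ms=7b +800.0ms=1b
Σ=8b of 8 (75bpm 4/4) — PASS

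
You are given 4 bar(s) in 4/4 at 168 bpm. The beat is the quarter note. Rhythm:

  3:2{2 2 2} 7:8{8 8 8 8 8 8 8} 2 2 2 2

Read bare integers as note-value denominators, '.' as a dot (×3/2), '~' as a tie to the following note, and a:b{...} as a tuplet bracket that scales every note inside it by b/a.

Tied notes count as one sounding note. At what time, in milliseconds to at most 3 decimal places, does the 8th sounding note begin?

note 8 onset = 44/7b = 2244.898ms

1. 0.0ms @ 0 + 476.19ms (4/3)
2. 476.19ms @ 4/3 + 476.19ms (4/3)
3. 952.381ms @ 8/3 + 476.19ms (4/3)
4. 1428.571ms @ 4 + 204.082ms (4/7)
5. 1632.653ms @ 32/7 + 204.082ms (4/7)
6. 1836.735ms @ 36/7 + 204.082ms (4/7)
7. 2040.816ms @ 40/7 + 204.082ms (4/7)
8. 2244.898ms @ 44/7 + 204.082ms (4/7)
9. 2448.98ms @ 48/7 + 204.082ms (4/7)
10. 2653.061ms @ 52/7 + 204.082ms (4/7)
11. 2857.143ms @ 8 + 714.286ms (2)
12. 3571.429ms @ 10 + 714.286ms (2)
13. 4285.714ms @ 12 + 714.286ms (2)
14. 5000.0ms @ 14 + 714.286ms (2)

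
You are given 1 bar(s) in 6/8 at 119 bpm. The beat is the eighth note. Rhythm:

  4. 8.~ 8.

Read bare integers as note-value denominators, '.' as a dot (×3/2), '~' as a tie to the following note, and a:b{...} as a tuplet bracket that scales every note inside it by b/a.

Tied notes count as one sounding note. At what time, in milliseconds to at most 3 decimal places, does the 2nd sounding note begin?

note 2 onset = 3b = 1512.605ms

1. 0.0ms @ 0 + 1512.605ms (3)
2. 1512.605ms @ 3 + 1512.605ms (3)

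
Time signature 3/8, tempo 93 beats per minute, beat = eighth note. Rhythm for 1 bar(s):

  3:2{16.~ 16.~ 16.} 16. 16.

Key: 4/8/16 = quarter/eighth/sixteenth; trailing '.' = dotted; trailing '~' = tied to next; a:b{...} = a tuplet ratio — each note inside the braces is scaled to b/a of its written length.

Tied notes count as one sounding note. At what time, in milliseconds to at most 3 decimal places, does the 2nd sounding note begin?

1. 0.0ms @ 0 + 967.742ms (3/2)
2. 967.742ms @ 3/2 + 483.871ms (3/4)
3. 1451.613ms @ 9/4 + 483.871ms (3/4)

note 2 onset = 3/2b = 967.742ms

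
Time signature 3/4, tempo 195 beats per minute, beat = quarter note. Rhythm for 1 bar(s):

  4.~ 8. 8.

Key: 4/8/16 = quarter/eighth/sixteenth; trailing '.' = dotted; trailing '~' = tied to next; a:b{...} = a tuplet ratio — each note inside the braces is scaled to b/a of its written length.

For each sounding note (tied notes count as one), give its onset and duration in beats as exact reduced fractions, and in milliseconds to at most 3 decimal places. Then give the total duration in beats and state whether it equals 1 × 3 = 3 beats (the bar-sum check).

1) 0.0ms=0b +692.308ms=9/4b
2) 692.308ms=9/4b +230.769ms=3/4b
Σ=3b of 3 (195bpm 3/4) — PASS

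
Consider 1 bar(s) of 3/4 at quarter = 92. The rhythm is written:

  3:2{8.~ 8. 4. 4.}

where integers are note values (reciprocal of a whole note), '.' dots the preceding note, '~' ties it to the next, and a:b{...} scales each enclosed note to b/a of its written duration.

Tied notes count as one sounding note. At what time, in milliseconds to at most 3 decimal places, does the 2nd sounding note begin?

1. 0.0ms @ 0 + 652.174ms (1)
2. 652.174ms @ 1 + 652.174ms (1)
3. 1304.348ms @ 2 + 652.174ms (1)

note 2 onset = 1b = 652.174ms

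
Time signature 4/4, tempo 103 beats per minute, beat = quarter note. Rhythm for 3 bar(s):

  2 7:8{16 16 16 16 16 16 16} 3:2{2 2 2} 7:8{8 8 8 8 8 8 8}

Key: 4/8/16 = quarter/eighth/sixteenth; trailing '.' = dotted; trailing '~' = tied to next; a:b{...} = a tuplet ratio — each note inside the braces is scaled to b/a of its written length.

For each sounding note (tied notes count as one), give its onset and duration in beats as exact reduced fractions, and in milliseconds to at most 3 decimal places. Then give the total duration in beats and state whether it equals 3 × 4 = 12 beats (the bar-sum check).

1) 0.0ms=0b +1165.049ms=2b
2) 1165.049ms=2b +166.436ms=2/7b
3) 1331.484ms=16/7b +166.436ms=2/7b
4) 1497.92ms=18/7b +166.436ms=2/7b
5) 1664.355ms=20/7b +166.436ms=2/7b
6) 1830.791ms=22/7b +166.436ms=2/7b
7) 1997.226ms=24/7b +166.436ms=2/7b
8) 2163.662ms=26/7b +166.436ms=2/7b
9) 2330.097ms=4b +776.699ms=4/3b
10) 3106.796ms=16/3b +776.699ms=4/3b
11) 3883.495ms=20/3b +776.699ms=4/3b
12) 4660.194ms=8b +332.871ms=4/7b
13) 4993.065ms=60/7b +332.871ms=4/7b
14) 5325.936ms=64/7b +332.871ms=4/7b
15) 5658.807ms=68/7b +332.871ms=4/7b
16) 5991.678ms=72/7b +332.871ms=4/7b
17) 6324.549ms=76/7b +332.871ms=4/7b
18) 6657.42ms=80/7b +332.871ms=4/7b
Σ=12b of 12 (103bpm 4/4) — PASS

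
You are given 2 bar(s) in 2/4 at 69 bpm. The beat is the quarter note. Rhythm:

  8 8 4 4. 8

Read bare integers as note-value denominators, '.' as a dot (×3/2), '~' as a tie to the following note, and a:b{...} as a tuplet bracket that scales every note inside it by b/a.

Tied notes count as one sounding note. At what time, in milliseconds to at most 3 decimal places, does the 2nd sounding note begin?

note 2 onset = 1/2b = 434.783ms

1. 0.0ms @ 0 + 434.783ms (1/2)
2. 434.783ms @ 1/2 + 434.783ms (1/2)
3. 869.565ms @ 1 + 869.565ms (1)
4. 1739.13ms @ 2 + 1304.348ms (3/2)
5. 3043.478ms @ 7/2 + 434.783ms (1/2)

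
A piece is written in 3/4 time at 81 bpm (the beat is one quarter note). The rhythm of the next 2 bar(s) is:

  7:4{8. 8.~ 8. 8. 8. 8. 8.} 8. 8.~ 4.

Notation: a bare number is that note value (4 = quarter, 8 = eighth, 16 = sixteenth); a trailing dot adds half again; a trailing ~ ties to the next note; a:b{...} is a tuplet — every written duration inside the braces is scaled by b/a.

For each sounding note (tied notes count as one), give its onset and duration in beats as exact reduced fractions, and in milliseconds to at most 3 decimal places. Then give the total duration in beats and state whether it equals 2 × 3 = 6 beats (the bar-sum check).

1) 0.0ms=0b +317.46ms=3/7b
2) 317.46ms=3/7b +634.921ms=6/7b
3) 952.381ms=9/7b +317.46ms=3/7b
4) 1269.841ms=12/7b +317.46ms=3/7b
5) 1587.302ms=15/7b +317.46ms=3/7b
6) 1904.762ms=18/7b +317.46ms=3/7b
7) 2222.222ms=3b +555.556ms=3/4b
8) 2777.778ms=15/4b +1666.667ms=9/4b
Σ=6b of 6 (81bpm 3/4) — PASS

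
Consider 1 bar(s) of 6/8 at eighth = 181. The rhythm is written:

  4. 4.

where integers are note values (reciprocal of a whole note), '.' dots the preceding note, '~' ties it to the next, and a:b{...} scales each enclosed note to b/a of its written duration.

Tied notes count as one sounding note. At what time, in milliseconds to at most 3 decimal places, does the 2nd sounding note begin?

1. 0.0ms @ 0 + 994.475ms (3)
2. 994.475ms @ 3 + 994.475ms (3)

note 2 onset = 3b = 994.475ms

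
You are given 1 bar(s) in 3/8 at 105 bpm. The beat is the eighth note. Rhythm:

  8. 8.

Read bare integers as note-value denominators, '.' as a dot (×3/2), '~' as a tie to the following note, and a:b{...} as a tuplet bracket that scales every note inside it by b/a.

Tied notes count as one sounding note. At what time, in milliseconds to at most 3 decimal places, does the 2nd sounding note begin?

note 2 onset = 3/2b = 857.143ms

1. 0.0ms @ 0 + 857.143ms (3/2)
2. 857.143ms @ 3/2 + 857.143ms (3/2)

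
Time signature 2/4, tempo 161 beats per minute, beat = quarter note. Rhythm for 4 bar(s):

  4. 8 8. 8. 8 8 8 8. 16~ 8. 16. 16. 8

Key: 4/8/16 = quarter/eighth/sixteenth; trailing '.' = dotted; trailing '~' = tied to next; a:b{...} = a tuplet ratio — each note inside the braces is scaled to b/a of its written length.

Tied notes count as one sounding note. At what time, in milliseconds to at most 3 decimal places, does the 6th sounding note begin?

1. 0.0ms @ 0 + 559.006ms (3/2)
2. 559.006ms @ 3/2 + 186.335ms (1/2)
3. 745.342ms @ 2 + 279.503ms (3/4)
4. 1024.845ms @ 11/4 + 279.503ms (3/4)
5. 1304.348ms @ 7/2 + 186.335ms (1/2)
6. 1490.683ms @ 4 + 186.335ms (1/2)
7. 1677.019ms @ 9/2 + 186.335ms (1/2)
8. 1863.354ms @ 5 + 279.503ms (3/4)
9. 2142.857ms @ 23/4 + 372.671ms (1)
10. 2515.528ms @ 27/4 + 139.752ms (3/8)
11. 2655.28ms @ 57/8 + 139.752ms (3/8)
12. 2795.031ms @ 15/2 + 186.335ms (1/2)

note 6 onset = 4b = 1490.683ms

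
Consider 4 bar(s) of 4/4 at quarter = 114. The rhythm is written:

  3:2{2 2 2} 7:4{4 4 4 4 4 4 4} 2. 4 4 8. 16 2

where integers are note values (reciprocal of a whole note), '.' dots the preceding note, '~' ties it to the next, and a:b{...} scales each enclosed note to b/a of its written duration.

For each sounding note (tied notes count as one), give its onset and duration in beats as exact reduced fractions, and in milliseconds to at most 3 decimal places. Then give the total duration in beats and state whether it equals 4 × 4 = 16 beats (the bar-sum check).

1) 0.0ms=0b +701.754ms=4/3b
2) 701.754ms=4/3b +701.754ms=4/3b
3) 1403.509ms=8/3b +701.754ms=4/3b
4) 2105.263ms=4b +300.752ms=4/7b
5) 2406.015ms=32/7b +300.752ms=4/7b
6) 2706.767ms=36/7b +300.752ms=4/7b
7) 3007.519ms=40/7b +300.752ms=4/7b
8) 3308.271ms=44/7b +300.752ms=4/7b
9) 3609.023ms=48/7b +300.752ms=4/7b
10) 3909.774ms=52/7b +300.752ms=4/7b
11) 4210.526ms=8b +1578.947ms=3b
12) 5789.474ms=11b +526.316ms=1b
13) 6315.789ms=12b +526.316ms=1b
14) 6842.105ms=13b +394.737ms=3/4b
15) 7236.842ms=55/4b +131.579ms=1/4b
16) 7368.421ms=14b +1052.632ms=2b
Σ=16b of 16 (114bpm 4/4) — PASS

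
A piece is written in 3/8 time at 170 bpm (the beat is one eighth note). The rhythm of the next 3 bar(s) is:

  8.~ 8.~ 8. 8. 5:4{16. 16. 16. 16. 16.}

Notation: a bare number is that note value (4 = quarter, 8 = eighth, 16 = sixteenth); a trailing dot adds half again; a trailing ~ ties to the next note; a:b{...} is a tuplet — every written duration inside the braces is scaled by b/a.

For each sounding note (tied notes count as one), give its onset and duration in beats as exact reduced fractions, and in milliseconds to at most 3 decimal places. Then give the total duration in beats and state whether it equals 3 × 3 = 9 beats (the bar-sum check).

1) 0.0ms=0b +1588.235ms=9/2b
2) 1588.235ms=9/2b +529.412ms=3/2b
3) 2117.647ms=6b +211.765ms=3/5b
4) 2329.412ms=33/5b +211.765ms=3/5b
5) 2541.176ms=36/5b +211.765ms=3/5b
6) 2752.941ms=39/5b +211.765ms=3/5b
7) 2964.706ms=42/5b +211.765ms=3/5b
Σ=9b of 9 (170bpm 3/8) — PASS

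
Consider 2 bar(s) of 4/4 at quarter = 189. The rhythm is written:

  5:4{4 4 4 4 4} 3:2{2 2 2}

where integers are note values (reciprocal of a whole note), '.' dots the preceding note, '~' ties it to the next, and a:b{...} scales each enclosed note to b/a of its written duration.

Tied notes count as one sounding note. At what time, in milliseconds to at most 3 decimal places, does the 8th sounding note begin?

note 8 onset = 20/3b = 2116.402ms

1. 0.0ms @ 0 + 253.968ms (4/5)
2. 253.968ms @ 4/5 + 253.968ms (4/5)
3. 507.937ms @ 8/5 + 253.968ms (4/5)
4. 761.905ms @ 12/5 + 253.968ms (4/5)
5. 1015.873ms @ 16/5 + 253.968ms (4/5)
6. 1269.841ms @ 4 + 423.28ms (4/3)
7. 1693.122ms @ 16/3 + 423.28ms (4/3)
8. 2116.402ms @ 20/3 + 423.28ms (4/3)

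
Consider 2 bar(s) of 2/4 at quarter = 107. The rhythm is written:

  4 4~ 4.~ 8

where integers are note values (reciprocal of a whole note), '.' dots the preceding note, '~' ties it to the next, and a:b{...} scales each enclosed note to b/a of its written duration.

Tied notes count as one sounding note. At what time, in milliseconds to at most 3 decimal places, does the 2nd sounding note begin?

note 2 onset = 1b = 560.748ms

1. 0.0ms @ 0 + 560.748ms (1)
2. 560.748ms @ 1 + 1682.243ms (3)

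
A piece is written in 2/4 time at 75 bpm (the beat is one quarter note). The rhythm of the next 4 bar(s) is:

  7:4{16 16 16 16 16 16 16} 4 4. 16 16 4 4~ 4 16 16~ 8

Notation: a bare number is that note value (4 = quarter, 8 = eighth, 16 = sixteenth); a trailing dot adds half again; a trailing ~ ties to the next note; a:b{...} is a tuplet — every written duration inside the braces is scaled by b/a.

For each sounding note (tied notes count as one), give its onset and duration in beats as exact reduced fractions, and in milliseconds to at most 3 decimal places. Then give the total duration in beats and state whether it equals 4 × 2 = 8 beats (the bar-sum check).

1) 0.0ms=0b +114.286ms=1/7b
2) 114.286ms=1/7b +114.286ms=1/7b
3) 228.571ms=2/7b +114.286ms=1/7b
4) 342.857ms=3/7b +114.286ms=1/7b
5) 457.143ms=4/7b +114.286ms=1/7b
6) 571.429ms=5/7b +114.286ms=1/7b
7) 685.714ms=6/7b +114.286ms=1/7b
8) 800.0ms=1b +800.0ms=1b
9) 1600.0ms=2b +1200.0ms=3/2b
10) 2800.0ms=7/2b +200.0ms=1/4b
11) 3000.0ms=15/4b +200.0ms=1/4b
12) 3200.0ms=4b +800.0ms=1b
13) 4000.0ms=5b +1600.0ms=2b
14) 5600.0ms=7b +200.0ms=1/4b
15) 5800.0ms=29/4b +600.0ms=3/4b
Σ=8b of 8 (75bpm 2/4) — PASS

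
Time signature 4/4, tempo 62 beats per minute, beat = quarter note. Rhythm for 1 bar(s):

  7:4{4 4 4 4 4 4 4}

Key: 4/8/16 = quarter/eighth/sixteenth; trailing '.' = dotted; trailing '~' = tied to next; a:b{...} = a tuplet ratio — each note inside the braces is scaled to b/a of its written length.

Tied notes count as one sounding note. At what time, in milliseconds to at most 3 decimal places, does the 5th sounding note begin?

note 5 onset = 16/7b = 2211.982ms

1. 0.0ms @ 0 + 552.995ms (4/7)
2. 552.995ms @ 4/7 + 552.995ms (4/7)
3. 1105.991ms @ 8/7 + 552.995ms (4/7)
4. 1658.986ms @ 12/7 + 552.995ms (4/7)
5. 2211.982ms @ 16/7 + 552.995ms (4/7)
6. 2764.977ms @ 20/7 + 552.995ms (4/7)
7. 3317.972ms @ 24/7 + 552.995ms (4/7)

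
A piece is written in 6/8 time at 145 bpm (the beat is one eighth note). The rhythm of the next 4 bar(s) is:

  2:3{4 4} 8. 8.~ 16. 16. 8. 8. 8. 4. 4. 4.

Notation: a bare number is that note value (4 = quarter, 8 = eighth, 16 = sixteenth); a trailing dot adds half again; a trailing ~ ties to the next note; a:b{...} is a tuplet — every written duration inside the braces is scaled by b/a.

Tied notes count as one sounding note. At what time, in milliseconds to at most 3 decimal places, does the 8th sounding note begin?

1. 0.0ms @ 0 + 1241.379ms (3)
2. 1241.379ms @ 3 + 1241.379ms (3)
3. 2482.759ms @ 6 + 620.69ms (3/2)
4. 3103.448ms @ 15/2 + 931.034ms (9/4)
5. 4034.483ms @ 39/4 + 310.345ms (3/4)
6. 4344.828ms @ 21/2 + 620.69ms (3/2)
7. 4965.517ms @ 12 + 620.69ms (3/2)
8. 5586.207ms @ 27/2 + 620.69ms (3/2)
9. 6206.897ms @ 15 + 1241.379ms (3)
10. 7448.276ms @ 18 + 1241.379ms (3)
11. 8689.655ms @ 21 + 1241.379ms (3)

note 8 onset = 27/2b = 5586.207ms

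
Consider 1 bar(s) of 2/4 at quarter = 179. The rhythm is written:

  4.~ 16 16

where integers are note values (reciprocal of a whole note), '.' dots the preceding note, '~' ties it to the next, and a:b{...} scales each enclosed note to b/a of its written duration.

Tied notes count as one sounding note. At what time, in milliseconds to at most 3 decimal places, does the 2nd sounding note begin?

note 2 onset = 7/4b = 586.592ms

1. 0.0ms @ 0 + 586.592ms (7/4)
2. 586.592ms @ 7/4 + 83.799ms (1/4)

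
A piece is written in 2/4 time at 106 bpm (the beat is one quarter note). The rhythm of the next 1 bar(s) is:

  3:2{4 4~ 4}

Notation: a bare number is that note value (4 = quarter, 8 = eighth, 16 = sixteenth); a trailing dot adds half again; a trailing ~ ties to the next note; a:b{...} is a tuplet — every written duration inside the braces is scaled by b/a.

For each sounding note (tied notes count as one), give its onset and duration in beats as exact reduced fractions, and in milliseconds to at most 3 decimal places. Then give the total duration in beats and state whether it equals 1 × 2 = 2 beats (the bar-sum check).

1) 0.0ms=0b +377.358ms=2/3b
2) 377.358ms=2/3b +754.717ms=4/3b
Σ=2b of 2 (106bpm 2/4) — PASS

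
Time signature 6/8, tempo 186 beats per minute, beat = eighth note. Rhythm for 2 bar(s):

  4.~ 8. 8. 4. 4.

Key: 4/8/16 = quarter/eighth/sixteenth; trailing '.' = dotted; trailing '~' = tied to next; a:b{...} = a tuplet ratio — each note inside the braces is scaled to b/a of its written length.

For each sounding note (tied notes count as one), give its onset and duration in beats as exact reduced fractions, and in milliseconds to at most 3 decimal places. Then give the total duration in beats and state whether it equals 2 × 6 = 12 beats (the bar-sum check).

1) 0.0ms=0b +1451.613ms=9/2b
2) 1451.613ms=9/2b +483.871ms=3/2b
3) 1935.484ms=6b +967.742ms=3b
4) 2903.226ms=9b +967.742ms=3b
Σ=12b of 12 (186bpm 6/8) — PASS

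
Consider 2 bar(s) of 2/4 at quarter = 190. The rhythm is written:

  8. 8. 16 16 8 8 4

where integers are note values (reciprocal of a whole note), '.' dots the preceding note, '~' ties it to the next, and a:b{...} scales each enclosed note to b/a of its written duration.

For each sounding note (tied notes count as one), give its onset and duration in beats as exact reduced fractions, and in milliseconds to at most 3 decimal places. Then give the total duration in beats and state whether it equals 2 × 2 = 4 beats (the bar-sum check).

1) 0.0ms=0b +236.842ms=3/4b
2) 236.842ms=3/4b +236.842ms=3/4b
3) 473.684ms=3/2b +78.947ms=1/4b
4) 552.632ms=7/4b +78.947ms=1/4b
5) 631.579ms=2b +157.895ms=1/2b
6) 789.474ms=5/2b +157.895ms=1/2b
7) 947.368ms=3b +315.789ms=1b
Σ=4b of 4 (190bpm 2/4) — PASS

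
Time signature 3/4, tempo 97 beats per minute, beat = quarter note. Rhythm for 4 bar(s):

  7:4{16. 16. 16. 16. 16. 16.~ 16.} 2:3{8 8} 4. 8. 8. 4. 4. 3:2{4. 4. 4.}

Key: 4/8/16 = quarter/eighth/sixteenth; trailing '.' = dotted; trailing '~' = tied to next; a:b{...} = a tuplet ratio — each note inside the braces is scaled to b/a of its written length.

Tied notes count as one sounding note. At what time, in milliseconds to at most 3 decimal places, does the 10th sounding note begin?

1. 0.0ms @ 0 + 132.548ms (3/14)
2. 132.548ms @ 3/14 + 132.548ms (3/14)
3. 265.096ms @ 3/7 + 132.548ms (3/14)
4. 397.644ms @ 9/14 + 132.548ms (3/14)
5. 530.191ms @ 6/7 + 132.548ms (3/14)
6. 662.739ms @ 15/14 + 265.096ms (3/7)
7. 927.835ms @ 3/2 + 463.918ms (3/4)
8. 1391.753ms @ 9/4 + 463.918ms (3/4)
9. 1855.67ms @ 3 + 927.835ms (3/2)
10. 2783.505ms @ 9/2 + 463.918ms (3/4)
11. 3247.423ms @ 21/4 + 463.918ms (3/4)
12. 3711.34ms @ 6 + 927.835ms (3/2)
13. 4639.175ms @ 15/2 + 927.835ms (3/2)
14. 5567.01ms @ 9 + 618.557ms (1)
15. 6185.567ms @ 10 + 618.557ms (1)
16. 6804.124ms @ 11 + 618.557ms (1)

note 10 onset = 9/2b = 2783.505ms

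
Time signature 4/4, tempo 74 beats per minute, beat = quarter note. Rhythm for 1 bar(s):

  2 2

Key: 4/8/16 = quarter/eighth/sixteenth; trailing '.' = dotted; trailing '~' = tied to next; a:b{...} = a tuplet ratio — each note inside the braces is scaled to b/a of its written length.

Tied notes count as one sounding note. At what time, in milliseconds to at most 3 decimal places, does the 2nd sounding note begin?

1. 0.0ms @ 0 + 1621.622ms (2)
2. 1621.622ms @ 2 + 1621.622ms (2)

note 2 onset = 2b = 1621.622ms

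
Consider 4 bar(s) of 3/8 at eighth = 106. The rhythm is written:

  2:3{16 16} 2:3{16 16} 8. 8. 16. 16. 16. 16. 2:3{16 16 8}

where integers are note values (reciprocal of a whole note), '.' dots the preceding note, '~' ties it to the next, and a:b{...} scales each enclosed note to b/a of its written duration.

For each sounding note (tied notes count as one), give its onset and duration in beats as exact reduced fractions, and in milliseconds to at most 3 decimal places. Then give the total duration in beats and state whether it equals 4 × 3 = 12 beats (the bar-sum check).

1) 0.0ms=0b +424.528ms=3/4b
2) 424.528ms=3/4b +424.528ms=3/4b
3) 849.057ms=3/2b +424.528ms=3/4b
4) 1273.585ms=9/4b +424.528ms=3/4b
5) 1698.113ms=3b +849.057ms=3/2b
6) 2547.17ms=9/2b +849.057ms=3/2b
7) 3396.226ms=6b +424.528ms=3/4b
8) 3820.755ms=27/4b +424.528ms=3/4b
9) 4245.283ms=15/2b +424.528ms=3/4b
10) 4669.811ms=33/4b +424.528ms=3/4b
11) 5094.34ms=9b +424.528ms=3/4b
12) 5518.868ms=39/4b +424.528ms=3/4b
13) 5943.396ms=21/2b +849.057ms=3/2b
Σ=12b of 12 (106bpm 3/8) — PASS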